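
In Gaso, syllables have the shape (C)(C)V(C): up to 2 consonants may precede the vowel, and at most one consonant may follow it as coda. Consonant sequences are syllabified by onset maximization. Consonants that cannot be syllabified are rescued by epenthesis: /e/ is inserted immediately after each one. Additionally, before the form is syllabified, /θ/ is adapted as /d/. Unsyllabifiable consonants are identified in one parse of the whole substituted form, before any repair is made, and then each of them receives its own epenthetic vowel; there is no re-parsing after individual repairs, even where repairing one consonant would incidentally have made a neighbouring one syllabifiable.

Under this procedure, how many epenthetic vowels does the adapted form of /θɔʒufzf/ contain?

2

After substitution the input is /dɔʒufzf/.
The unsyllabifiable consonants are /z/, /f/; each receives one epenthetic vowel.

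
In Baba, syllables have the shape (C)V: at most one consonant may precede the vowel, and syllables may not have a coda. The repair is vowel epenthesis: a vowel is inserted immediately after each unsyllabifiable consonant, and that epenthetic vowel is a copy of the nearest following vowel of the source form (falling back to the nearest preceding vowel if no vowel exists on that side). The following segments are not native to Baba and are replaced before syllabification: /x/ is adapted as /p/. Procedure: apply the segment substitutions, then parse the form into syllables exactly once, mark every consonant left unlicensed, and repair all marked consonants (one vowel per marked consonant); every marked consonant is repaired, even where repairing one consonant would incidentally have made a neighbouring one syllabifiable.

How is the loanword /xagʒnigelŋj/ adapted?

Substitution: /x/ → /p/, giving /pagʒnigelŋj/.
Syllabifying with onset maximization leaves /g/, /ʒ/, /l/, /ŋ/, /j/ stranded (no codas are permitted; onsets are limited to one consonant).
Each unlicensed consonant becomes the onset of a new syllable: /g/ → /gi/, /ʒ/ → /ʒi/, /l/ → /le/, /ŋ/ → /ŋe/, /j/ → /je/.

pagiʒinigeleŋeje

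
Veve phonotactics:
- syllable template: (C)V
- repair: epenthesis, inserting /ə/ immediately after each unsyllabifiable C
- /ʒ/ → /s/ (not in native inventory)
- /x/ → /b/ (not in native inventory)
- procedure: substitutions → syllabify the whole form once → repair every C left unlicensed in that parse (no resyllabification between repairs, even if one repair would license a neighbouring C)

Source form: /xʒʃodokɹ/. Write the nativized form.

bəsəʃodokəɹə

Substitution: /x/ → /b/, /ʒ/ → /s/, giving /bsʃodokɹ/.
The consonants /b/, /s/, /k/, /ɹ/ cannot be parsed into a legal (C)V syllable (no codas are permitted; onsets are limited to one consonant).
Each unlicensed consonant becomes the onset of a new syllable: /b/ → /bə/, /s/ → /sə/, /k/ → /kə/, /ɹ/ → /ɹə/.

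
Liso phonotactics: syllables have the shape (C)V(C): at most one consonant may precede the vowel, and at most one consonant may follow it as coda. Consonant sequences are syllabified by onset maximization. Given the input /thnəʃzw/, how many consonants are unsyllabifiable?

4

Under (C)V(C), the unsyllabifiable consonants are /t/, /h/, /z/, /w/ (at most one coda consonant is licensed; onsets are limited to one consonant).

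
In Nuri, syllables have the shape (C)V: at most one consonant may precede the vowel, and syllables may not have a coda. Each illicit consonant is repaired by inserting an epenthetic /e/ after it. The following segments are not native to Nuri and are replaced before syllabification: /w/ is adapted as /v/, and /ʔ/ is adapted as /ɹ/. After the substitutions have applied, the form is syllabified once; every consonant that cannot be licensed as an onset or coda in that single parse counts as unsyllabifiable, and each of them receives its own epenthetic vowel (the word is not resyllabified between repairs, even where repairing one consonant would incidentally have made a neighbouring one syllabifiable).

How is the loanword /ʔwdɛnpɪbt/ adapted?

ɹevedɛnepɪbete

Substitution: /ʔ/ → /ɹ/, /w/ → /v/, giving /ɹvdɛnpɪbt/.
Syllabifying with onset maximization leaves /ɹ/, /v/, /n/, /b/, /t/ stranded (no codas are permitted; onsets are limited to one consonant).
Each unlicensed consonant becomes the onset of a new syllable: /ɹ/ → /ɹe/, /v/ → /ve/, /n/ → /ne/, /b/ → /be/, /t/ → /te/.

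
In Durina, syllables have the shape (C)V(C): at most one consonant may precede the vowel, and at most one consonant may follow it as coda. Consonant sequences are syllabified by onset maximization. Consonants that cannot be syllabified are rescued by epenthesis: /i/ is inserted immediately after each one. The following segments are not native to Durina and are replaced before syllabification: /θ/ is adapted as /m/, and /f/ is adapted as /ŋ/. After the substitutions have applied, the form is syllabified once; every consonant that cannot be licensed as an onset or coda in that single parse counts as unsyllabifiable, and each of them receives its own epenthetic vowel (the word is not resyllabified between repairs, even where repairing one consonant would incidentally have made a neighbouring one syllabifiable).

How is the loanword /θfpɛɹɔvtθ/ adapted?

miŋipɛɹɔvtimi

Substitution: /θ/ → /m/, /f/ → /ŋ/, giving /mŋpɛɹɔvtm/.
Syllabifying with onset maximization leaves /m/, /ŋ/, /t/, /m/ stranded (at most one coda consonant is licensed; onsets are limited to one consonant).
Inserting the epenthetic vowel yields /m/ → /mi/, /ŋ/ → /ŋi/, /t/ → /ti/, /m/ → /mi/.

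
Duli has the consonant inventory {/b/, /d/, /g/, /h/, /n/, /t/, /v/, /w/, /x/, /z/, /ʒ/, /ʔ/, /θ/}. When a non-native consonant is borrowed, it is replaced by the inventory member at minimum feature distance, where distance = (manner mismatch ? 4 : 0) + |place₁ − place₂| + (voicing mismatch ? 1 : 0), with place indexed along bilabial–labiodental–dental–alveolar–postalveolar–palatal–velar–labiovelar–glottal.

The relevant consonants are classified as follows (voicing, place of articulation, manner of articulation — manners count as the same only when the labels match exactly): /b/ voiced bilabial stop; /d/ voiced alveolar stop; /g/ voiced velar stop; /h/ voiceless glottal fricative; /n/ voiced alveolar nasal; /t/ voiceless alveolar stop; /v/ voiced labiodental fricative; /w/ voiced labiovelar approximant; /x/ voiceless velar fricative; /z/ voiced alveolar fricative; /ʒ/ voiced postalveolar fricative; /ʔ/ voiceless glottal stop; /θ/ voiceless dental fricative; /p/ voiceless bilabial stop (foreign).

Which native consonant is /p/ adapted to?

/b/ is closest: same manner (stop), place distance 0 (bilabial→bilabial), voicing differs (+1); total 1. Next closest is /t/ at distance 3.

b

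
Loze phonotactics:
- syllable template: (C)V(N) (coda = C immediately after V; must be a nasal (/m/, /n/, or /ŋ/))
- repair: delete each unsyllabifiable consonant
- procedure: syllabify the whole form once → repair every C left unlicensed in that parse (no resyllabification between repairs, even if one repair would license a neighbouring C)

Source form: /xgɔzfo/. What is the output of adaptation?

The consonants /x/, /z/ cannot be parsed into a legal (C)V(N) syllable (only a nasal (/m/, /n/, or /ŋ/) is licensed in coda position; onsets are limited to one consonant).
Each unlicensed consonant is deleted: /x/, /z/.

gɔfo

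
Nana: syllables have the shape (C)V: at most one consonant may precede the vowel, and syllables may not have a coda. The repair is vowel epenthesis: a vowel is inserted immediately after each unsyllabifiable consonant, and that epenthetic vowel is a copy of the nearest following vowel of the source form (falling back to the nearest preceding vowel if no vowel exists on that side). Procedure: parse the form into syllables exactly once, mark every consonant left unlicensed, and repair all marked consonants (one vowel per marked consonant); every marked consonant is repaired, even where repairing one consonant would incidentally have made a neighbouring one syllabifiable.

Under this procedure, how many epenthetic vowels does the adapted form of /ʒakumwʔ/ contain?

The unsyllabifiable consonants are /m/, /w/, /ʔ/; each receives one epenthetic vowel.

3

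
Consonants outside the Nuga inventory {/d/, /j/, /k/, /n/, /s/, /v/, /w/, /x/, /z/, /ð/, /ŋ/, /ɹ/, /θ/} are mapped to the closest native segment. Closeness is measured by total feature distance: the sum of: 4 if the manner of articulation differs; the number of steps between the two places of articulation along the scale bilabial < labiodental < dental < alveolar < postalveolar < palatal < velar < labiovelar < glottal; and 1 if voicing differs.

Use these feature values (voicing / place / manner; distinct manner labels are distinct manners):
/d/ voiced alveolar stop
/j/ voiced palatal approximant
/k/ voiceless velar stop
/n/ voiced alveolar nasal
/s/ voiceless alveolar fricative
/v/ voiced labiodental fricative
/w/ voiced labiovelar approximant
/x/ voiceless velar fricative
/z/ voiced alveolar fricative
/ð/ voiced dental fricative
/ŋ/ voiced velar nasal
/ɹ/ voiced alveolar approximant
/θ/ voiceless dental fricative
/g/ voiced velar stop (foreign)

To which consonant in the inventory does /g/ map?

k

/k/ is closest: same manner (stop), place distance 0 (velar→velar), voicing differs (+1); total 1. Next closest is /d/ at distance 3.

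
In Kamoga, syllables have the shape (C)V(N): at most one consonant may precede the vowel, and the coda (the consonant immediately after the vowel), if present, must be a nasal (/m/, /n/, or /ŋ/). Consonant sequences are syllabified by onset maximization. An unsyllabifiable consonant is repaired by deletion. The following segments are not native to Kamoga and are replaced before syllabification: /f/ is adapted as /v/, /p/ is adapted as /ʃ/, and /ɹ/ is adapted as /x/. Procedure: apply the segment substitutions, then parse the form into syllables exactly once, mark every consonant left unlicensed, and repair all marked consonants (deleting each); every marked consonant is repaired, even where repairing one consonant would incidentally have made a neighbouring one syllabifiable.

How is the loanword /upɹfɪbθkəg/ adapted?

uvɪkə

Substitution: /p/ → /ʃ/, /ɹ/ → /x/, /f/ → /v/, giving /uʃxvɪbθkəg/.
The consonants /ʃ/, /x/, /b/, /θ/, /g/ cannot be parsed into a legal (C)V(N) syllable (only a nasal (/m/, /n/, or /ŋ/) is licensed in coda position; onsets are limited to one consonant).
Each unlicensed consonant is deleted: /ʃ/, /x/, /b/, /θ/, /g/.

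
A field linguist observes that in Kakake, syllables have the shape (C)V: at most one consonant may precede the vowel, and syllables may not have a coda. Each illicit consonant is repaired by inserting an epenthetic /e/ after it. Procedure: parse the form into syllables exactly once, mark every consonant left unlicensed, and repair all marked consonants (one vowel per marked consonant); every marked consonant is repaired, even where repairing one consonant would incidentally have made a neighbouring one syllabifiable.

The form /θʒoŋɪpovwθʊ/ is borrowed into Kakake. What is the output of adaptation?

Syllabifying with onset maximization leaves /θ/, /v/, /w/ stranded (no codas are permitted; onsets are limited to one consonant).
Inserting the epenthetic vowel yields /θ/ → /θe/, /v/ → /ve/, /w/ → /we/.

θeʒoŋɪpoveweθʊ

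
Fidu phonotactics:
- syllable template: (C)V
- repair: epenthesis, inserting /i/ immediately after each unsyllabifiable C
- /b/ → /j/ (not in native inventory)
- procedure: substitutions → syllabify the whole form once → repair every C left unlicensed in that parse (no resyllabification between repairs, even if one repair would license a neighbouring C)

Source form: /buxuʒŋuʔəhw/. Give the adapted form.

juxuʒiŋuʔəhiwi

Substitution: /b/ → /j/, giving /juxuʒŋuʔəhw/.
Under (C)V, the unsyllabifiable consonants are /ʒ/, /h/, /w/ (no codas are permitted; onsets are limited to one consonant).
Inserting the epenthetic vowel yields /ʒ/ → /ʒi/, /h/ → /hi/, /w/ → /wi/.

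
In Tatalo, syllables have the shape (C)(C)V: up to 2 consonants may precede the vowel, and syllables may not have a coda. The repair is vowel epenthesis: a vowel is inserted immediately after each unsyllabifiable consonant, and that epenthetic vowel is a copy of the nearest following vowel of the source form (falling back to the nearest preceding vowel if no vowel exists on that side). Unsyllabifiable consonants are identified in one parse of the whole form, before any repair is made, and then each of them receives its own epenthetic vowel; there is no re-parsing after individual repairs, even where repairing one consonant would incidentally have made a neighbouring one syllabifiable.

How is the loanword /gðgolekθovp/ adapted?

goðgolekθovopo

The consonants /g/, /v/, /p/ cannot be parsed into a legal (C)(C)V syllable (no codas are permitted; onsets may contain at most 2 consonants).
Inserting the epenthetic vowel yields /g/ → /go/, /v/ → /vo/, /p/ → /po/.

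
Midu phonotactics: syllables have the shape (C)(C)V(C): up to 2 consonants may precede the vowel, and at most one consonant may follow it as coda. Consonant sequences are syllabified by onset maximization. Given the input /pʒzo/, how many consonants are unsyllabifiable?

1

The consonants /p/ cannot be parsed into a legal (C)(C)V(C) syllable (at most one coda consonant is licensed; onsets may contain at most 2 consonants).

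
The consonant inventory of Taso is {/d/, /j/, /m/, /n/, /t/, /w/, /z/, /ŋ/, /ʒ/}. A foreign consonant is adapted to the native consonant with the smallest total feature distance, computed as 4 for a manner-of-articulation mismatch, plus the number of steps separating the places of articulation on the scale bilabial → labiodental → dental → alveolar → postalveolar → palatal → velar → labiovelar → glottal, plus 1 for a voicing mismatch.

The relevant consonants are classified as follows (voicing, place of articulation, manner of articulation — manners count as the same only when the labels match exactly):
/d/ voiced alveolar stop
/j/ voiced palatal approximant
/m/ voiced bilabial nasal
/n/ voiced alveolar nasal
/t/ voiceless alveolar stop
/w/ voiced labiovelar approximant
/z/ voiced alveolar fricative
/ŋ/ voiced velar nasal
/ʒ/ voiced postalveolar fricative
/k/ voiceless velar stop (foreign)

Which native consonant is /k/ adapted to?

/t/ is closest: same manner (stop), place distance 3 (velar→alveolar), same voicing; total 3. Next closest is /d/ at distance 4.

t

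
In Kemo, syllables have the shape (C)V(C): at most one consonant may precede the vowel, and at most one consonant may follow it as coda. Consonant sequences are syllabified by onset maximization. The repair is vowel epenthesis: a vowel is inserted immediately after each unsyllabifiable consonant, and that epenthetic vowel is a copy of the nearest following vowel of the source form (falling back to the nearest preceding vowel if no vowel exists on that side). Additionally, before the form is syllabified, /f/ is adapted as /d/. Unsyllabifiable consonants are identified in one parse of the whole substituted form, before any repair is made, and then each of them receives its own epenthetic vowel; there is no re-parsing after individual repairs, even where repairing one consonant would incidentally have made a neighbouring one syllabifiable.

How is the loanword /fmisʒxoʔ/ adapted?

Substitution: /f/ → /d/, giving /dmisʒxoʔ/.
Under (C)V(C), the unsyllabifiable consonants are /d/, /ʒ/ (at most one coda consonant is licensed; onsets are limited to one consonant).
Inserting the epenthetic vowel yields /d/ → /di/, /ʒ/ → /ʒo/.

dimisʒoxoʔ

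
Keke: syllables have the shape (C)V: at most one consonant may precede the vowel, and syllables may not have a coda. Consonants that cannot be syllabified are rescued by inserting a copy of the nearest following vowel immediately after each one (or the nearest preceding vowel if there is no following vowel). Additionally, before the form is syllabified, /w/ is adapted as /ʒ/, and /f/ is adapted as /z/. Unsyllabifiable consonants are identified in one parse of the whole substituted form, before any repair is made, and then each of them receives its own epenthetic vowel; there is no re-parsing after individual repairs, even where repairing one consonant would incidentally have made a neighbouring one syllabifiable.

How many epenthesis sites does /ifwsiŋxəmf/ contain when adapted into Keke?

5

After substitution the input is /izʒsiŋxəmz/.
The unsyllabifiable consonants are /z/, /ʒ/, /ŋ/, /m/, /z/; each receives one epenthetic vowel.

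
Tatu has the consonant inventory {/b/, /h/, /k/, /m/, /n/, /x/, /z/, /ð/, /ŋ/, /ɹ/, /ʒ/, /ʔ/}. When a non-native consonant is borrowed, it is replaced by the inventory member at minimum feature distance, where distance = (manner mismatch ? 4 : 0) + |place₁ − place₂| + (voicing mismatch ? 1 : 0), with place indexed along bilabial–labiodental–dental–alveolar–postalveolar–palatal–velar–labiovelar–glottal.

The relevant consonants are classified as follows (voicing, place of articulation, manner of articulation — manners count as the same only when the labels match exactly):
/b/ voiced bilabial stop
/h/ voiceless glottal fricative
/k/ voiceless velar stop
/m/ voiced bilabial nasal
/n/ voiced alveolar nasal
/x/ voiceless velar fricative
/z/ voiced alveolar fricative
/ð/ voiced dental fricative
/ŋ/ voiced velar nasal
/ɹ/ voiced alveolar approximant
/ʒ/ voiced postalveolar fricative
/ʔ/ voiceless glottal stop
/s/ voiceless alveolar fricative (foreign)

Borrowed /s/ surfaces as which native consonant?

/z/ is closest: same manner (fricative), place distance 0 (alveolar→alveolar), voicing differs (+1); total 1. Next closest is /ð/ at distance 2.

z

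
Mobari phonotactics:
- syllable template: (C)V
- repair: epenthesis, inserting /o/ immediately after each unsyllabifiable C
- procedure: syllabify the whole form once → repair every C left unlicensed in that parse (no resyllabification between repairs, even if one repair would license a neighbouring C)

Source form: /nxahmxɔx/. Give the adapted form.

noxahomoxɔxo

The consonants /n/, /h/, /m/, /x/ cannot be parsed into a legal (C)V syllable (no codas are permitted; onsets are limited to one consonant).
Each unlicensed consonant becomes the onset of a new syllable: /n/ → /no/, /h/ → /ho/, /m/ → /mo/, /x/ → /xo/.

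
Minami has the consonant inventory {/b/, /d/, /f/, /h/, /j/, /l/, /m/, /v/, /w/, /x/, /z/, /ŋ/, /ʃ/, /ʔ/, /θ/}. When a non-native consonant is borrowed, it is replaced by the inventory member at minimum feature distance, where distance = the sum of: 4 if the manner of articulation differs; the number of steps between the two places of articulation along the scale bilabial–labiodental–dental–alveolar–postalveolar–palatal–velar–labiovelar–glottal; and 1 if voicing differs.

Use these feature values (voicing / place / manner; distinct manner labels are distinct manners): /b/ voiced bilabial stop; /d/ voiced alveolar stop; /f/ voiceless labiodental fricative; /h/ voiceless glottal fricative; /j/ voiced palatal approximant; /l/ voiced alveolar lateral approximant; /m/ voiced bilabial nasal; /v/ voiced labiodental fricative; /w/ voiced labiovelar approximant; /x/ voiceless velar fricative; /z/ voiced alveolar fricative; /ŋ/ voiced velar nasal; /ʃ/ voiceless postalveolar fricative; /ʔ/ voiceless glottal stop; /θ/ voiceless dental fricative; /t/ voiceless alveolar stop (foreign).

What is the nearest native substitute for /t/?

d

/d/ is closest: same manner (stop), place distance 0 (alveolar→alveolar), voicing differs (+1); total 1. Next closest is /b/ at distance 4.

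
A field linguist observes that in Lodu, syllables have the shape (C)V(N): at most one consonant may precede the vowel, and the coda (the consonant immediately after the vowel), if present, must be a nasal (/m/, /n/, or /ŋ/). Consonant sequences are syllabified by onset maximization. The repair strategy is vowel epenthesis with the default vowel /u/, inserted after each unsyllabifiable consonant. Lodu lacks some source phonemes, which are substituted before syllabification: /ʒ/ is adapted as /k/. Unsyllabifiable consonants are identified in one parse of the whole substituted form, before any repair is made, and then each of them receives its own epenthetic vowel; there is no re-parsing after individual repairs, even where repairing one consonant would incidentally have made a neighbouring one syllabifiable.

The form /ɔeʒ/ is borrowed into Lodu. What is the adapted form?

ɔeku

Substitution: /ʒ/ → /k/, giving /ɔek/.
Syllabifying with onset maximization leaves /k/ stranded (only a nasal (/m/, /n/, or /ŋ/) is licensed in coda position; onsets are limited to one consonant).
Each unlicensed consonant becomes the onset of a new syllable: /k/ → /ku/.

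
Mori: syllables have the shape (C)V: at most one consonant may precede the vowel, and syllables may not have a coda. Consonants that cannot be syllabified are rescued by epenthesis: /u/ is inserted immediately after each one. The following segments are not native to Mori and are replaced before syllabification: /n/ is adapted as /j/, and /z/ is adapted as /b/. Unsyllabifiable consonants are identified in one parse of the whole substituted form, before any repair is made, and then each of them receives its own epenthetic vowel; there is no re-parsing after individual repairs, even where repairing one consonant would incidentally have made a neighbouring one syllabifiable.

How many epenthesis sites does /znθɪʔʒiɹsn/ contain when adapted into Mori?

6

After substitution the input is /bjθɪʔʒiɹsj/.
The unsyllabifiable consonants are /b/, /j/, /ʔ/, /ɹ/, /s/, /j/; each receives one epenthetic vowel.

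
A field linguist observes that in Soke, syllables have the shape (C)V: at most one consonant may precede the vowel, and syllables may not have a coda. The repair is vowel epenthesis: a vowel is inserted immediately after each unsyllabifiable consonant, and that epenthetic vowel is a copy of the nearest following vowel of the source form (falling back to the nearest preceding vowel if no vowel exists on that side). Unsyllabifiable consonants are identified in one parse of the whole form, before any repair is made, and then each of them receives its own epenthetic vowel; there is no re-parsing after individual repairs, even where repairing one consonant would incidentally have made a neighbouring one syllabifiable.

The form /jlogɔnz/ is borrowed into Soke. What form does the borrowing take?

jologɔnɔzɔ

Under (C)V, the unsyllabifiable consonants are /j/, /n/, /z/ (no codas are permitted; onsets are limited to one consonant).
Each unlicensed consonant becomes the onset of a new syllable: /j/ → /jo/, /n/ → /nɔ/, /z/ → /zɔ/.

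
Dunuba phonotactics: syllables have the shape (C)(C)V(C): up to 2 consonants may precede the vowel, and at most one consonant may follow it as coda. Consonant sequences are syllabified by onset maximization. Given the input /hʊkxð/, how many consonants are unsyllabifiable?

2

Under (C)(C)V(C), the unsyllabifiable consonants are /x/, /ð/ (at most one coda consonant is licensed; onsets may contain at most 2 consonants).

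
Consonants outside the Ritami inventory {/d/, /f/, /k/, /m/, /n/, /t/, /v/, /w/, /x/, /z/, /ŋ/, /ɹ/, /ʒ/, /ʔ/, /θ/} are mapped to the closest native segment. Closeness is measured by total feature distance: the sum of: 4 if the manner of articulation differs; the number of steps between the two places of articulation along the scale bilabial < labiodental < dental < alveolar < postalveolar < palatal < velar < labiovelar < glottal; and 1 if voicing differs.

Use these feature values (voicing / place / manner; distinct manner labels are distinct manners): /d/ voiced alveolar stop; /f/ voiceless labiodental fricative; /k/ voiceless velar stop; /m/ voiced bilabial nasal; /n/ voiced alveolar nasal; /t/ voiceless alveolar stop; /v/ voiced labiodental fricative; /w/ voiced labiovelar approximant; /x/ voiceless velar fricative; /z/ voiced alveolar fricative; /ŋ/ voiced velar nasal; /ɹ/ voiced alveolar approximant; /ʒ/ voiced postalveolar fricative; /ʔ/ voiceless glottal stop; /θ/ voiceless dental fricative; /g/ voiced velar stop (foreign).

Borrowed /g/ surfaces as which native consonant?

/k/ is closest: same manner (stop), place distance 0 (velar→velar), voicing differs (+1); total 1. Next closest is /d/ at distance 3.

k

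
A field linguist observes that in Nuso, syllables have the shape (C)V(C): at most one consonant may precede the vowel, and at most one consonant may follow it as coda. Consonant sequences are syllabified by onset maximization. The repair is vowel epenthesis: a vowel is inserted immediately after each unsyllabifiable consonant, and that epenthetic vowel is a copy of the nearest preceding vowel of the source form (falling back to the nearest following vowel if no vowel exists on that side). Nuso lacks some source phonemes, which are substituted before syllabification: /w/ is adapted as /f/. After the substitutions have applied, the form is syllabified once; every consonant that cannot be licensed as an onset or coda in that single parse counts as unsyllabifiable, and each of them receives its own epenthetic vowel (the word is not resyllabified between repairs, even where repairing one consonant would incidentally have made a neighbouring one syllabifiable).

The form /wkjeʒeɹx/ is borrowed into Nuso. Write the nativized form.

fekejeʒeɹxe

Substitution: /w/ → /f/, giving /fkjeʒeɹx/.
Under (C)V(C), the unsyllabifiable consonants are /f/, /k/, /x/ (at most one coda consonant is licensed; onsets are limited to one consonant).
Epenthesis after each stranded consonant: /f/ → /fe/, /k/ → /ke/, /x/ → /xe/.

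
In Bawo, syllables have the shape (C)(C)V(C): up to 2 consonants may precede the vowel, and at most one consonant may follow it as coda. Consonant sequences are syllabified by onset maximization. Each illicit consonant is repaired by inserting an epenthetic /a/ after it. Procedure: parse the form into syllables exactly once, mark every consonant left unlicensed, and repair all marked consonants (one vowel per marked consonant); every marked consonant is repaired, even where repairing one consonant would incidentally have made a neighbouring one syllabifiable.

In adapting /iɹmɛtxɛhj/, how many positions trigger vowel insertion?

The unsyllabifiable consonants are /j/; each receives one epenthetic vowel.

1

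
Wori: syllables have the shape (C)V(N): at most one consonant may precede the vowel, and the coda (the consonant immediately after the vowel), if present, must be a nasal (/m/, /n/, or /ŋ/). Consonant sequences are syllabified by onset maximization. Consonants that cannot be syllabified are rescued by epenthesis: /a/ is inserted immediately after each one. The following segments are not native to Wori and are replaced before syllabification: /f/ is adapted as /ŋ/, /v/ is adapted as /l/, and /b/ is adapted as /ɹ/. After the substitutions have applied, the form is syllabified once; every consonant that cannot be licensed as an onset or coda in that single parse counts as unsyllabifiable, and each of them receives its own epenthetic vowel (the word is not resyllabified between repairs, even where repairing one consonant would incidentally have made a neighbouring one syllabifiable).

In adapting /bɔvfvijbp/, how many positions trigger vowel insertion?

5

After substitution the input is /ɹɔlŋlijɹp/.
The unsyllabifiable consonants are /l/, /ŋ/, /j/, /ɹ/, /p/; each receives one epenthetic vowel.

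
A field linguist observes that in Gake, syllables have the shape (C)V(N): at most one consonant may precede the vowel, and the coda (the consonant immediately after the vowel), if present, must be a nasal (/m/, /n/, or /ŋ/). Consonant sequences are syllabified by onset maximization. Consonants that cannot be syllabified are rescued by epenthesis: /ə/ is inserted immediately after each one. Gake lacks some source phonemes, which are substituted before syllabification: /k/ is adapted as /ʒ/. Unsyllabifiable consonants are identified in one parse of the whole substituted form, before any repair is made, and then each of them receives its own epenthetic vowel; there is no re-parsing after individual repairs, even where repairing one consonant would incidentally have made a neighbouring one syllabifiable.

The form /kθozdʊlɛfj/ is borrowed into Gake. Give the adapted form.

ʒəθozədʊlɛfəjə

Substitution: /k/ → /ʒ/, giving /ʒθozdʊlɛfj/.
Under (C)V(N), the unsyllabifiable consonants are /ʒ/, /z/, /f/, /j/ (only a nasal (/m/, /n/, or /ŋ/) is licensed in coda position; onsets are limited to one consonant).
Each unlicensed consonant becomes the onset of a new syllable: /ʒ/ → /ʒə/, /z/ → /zə/, /f/ → /fə/, /j/ → /jə/.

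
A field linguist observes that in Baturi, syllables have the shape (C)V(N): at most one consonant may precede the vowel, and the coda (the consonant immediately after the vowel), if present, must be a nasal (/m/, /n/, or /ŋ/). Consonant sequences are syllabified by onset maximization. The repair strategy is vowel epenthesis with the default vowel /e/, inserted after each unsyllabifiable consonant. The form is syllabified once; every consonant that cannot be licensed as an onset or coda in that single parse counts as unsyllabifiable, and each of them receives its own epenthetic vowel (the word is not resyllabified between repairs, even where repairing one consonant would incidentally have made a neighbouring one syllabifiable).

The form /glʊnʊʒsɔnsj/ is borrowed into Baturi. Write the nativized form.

The consonants /g/, /ʒ/, /s/, /j/ cannot be parsed into a legal (C)V(N) syllable (only a nasal (/m/, /n/, or /ŋ/) is licensed in coda position; onsets are limited to one consonant).
Each unlicensed consonant becomes the onset of a new syllable: /g/ → /ge/, /ʒ/ → /ʒe/, /s/ → /se/, /j/ → /je/.

gelʊnʊʒesɔnseje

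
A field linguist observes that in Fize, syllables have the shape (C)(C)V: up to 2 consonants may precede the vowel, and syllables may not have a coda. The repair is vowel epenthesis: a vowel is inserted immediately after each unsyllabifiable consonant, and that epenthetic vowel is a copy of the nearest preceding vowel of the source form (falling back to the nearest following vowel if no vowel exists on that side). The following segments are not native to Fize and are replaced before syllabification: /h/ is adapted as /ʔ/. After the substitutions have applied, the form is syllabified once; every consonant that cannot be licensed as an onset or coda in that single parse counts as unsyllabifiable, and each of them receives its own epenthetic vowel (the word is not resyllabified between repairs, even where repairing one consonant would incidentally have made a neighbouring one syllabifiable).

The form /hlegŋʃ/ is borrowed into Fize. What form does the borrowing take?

ʔlegeŋeʃe

Substitution: /h/ → /ʔ/, giving /ʔlegŋʃ/.
Under (C)(C)V, the unsyllabifiable consonants are /g/, /ŋ/, /ʃ/ (no codas are permitted; onsets may contain at most 2 consonants).
Inserting the epenthetic vowel yields /g/ → /ge/, /ŋ/ → /ŋe/, /ʃ/ → /ʃe/.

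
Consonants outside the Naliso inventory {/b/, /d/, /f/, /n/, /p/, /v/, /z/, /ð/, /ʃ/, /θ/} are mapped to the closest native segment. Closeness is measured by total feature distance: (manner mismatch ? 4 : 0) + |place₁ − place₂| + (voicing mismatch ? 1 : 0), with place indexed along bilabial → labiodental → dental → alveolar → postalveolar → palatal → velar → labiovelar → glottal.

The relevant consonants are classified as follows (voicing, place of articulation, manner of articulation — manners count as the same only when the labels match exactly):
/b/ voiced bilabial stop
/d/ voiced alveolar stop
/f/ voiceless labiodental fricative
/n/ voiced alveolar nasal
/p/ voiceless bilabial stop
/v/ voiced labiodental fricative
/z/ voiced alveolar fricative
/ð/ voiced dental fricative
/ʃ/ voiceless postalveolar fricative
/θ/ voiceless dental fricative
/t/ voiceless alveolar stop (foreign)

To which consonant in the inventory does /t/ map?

/d/ is closest: same manner (stop), place distance 0 (alveolar→alveolar), voicing differs (+1); total 1. Next closest is /p/ at distance 3.

d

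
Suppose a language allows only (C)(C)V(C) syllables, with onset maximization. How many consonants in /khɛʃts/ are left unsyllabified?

2

The consonants /t/, /s/ cannot be parsed into a legal (C)(C)V(C) syllable (at most one coda consonant is licensed; onsets may contain at most 2 consonants).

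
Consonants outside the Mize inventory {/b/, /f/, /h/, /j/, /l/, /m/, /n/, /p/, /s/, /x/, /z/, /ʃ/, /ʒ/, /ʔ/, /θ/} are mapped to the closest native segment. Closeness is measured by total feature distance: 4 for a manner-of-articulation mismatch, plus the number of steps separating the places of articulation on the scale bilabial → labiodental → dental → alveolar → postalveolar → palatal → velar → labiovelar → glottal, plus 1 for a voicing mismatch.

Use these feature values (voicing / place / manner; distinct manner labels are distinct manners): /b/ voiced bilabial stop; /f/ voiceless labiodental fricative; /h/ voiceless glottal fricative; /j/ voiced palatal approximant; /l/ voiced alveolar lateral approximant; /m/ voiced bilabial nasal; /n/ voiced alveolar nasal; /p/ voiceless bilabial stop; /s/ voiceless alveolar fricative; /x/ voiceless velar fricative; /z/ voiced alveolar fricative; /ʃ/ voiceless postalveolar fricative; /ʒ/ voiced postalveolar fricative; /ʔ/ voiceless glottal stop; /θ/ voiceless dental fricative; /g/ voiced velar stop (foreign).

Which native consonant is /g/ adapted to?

/ʔ/ is closest: same manner (stop), place distance 2 (velar→glottal), voicing differs (+1); total 3. Next closest is /j/ at distance 5.

ʔ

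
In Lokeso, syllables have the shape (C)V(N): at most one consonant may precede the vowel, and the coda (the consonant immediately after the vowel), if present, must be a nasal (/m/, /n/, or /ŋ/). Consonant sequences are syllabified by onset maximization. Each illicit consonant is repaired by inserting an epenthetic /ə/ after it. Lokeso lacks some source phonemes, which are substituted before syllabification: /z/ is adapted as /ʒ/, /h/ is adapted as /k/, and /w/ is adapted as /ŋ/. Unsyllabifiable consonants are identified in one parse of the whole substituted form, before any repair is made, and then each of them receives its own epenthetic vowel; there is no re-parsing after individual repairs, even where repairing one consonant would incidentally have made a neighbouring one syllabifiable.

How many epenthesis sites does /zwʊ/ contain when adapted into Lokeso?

1

After substitution the input is /ʒŋʊ/.
The unsyllabifiable consonants are /ʒ/; each receives one epenthetic vowel.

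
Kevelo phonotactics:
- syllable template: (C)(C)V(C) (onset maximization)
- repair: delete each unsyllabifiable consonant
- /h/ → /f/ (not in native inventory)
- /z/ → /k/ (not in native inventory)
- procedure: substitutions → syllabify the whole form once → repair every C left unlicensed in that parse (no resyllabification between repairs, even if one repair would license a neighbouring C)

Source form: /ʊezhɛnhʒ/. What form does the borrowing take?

Substitution: /z/ → /k/, /h/ → /f/, giving /ʊekfɛnfʒ/.
Syllabifying with onset maximization leaves /f/, /ʒ/ stranded (at most one coda consonant is licensed; onsets may contain at most 2 consonants).
Deletion applies to /f/, /ʒ/.

ʊekfɛn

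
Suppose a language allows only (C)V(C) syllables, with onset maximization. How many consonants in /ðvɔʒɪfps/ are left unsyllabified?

3

Under (C)V(C), the unsyllabifiable consonants are /ð/, /p/, /s/ (at most one coda consonant is licensed; onsets are limited to one consonant).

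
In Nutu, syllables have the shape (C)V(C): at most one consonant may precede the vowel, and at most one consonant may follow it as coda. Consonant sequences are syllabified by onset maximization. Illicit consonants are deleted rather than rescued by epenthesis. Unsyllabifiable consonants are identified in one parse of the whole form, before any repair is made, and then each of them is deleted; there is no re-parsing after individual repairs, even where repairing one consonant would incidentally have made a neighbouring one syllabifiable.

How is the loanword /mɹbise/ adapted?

bise

Syllabifying with onset maximization leaves /m/, /ɹ/ stranded (at most one coda consonant is licensed; onsets are limited to one consonant).
Deleting the stranded consonants removes /m/, /ɹ/.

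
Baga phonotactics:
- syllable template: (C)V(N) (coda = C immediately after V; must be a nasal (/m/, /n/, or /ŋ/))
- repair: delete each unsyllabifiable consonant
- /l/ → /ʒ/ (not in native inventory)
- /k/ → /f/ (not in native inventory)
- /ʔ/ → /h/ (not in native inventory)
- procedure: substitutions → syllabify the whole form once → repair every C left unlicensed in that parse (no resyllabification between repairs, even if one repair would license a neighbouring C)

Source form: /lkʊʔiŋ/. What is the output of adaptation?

fʊhiŋ

Substitution: /l/ → /ʒ/, /k/ → /f/, /ʔ/ → /h/, giving /ʒfʊhiŋ/.
The consonants /ʒ/ cannot be parsed into a legal (C)V(N) syllable (only a nasal (/m/, /n/, or /ŋ/) is licensed in coda position; onsets are limited to one consonant).
Each unlicensed consonant is deleted: /ʒ/.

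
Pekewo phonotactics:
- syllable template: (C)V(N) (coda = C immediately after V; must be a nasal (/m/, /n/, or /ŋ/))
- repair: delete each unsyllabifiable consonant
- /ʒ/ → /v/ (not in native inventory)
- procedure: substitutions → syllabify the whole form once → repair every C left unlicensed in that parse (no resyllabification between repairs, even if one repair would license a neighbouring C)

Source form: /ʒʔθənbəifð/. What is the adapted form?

Substitution: /ʒ/ → /v/, giving /vʔθənbəifð/.
Under (C)V(N), the unsyllabifiable consonants are /v/, /ʔ/, /f/, /ð/ (only a nasal (/m/, /n/, or /ŋ/) is licensed in coda position; onsets are limited to one consonant).
Deletion applies to /v/, /ʔ/, /f/, /ð/.

θənbəi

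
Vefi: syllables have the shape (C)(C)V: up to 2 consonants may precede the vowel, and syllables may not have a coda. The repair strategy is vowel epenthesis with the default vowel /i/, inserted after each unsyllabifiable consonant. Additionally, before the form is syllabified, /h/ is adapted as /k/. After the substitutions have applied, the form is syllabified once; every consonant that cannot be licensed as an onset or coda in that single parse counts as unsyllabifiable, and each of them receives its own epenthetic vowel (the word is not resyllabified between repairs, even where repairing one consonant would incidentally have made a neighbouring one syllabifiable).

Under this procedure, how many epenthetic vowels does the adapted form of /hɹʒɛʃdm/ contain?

After substitution the input is /kɹʒɛʃdm/.
The unsyllabifiable consonants are /k/, /ʃ/, /d/, /m/; each receives one epenthetic vowel.

4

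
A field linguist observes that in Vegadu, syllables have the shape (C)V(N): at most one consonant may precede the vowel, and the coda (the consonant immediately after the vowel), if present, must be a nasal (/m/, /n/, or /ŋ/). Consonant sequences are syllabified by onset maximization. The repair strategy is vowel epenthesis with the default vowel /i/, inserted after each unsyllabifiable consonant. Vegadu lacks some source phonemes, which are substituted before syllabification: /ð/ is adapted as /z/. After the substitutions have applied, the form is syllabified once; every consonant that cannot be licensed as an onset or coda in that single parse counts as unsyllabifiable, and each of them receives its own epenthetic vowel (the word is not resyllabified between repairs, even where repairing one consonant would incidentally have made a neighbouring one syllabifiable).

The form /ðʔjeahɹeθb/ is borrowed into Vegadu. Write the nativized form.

ziʔijeahiɹeθibi

Substitution: /ð/ → /z/, giving /zʔjeahɹeθb/.
Under (C)V(N), the unsyllabifiable consonants are /z/, /ʔ/, /h/, /θ/, /b/ (only a nasal (/m/, /n/, or /ŋ/) is licensed in coda position; onsets are limited to one consonant).
Epenthesis after each stranded consonant: /z/ → /zi/, /ʔ/ → /ʔi/, /h/ → /hi/, /θ/ → /θi/, /b/ → /bi/.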